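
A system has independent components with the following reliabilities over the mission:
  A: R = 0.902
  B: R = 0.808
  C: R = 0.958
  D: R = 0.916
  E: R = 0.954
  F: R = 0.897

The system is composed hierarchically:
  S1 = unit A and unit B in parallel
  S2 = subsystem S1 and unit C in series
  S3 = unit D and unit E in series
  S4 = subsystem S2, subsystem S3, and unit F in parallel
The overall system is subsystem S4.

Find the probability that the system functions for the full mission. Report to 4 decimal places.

0.9992

Parallel (A and B): 1 − (1 − 0.902000)(1 − 0.808000) = 0.981184
Series ([0.981184] and C): 0.981184 × 0.958000 = 0.939974
Series (D and E): 0.916000 × 0.954000 = 0.873864
Parallel ([0.939974], [0.873864], and F): 1 − (1 − 0.939974)(1 − 0.873864)(1 − 0.897000) = 0.9992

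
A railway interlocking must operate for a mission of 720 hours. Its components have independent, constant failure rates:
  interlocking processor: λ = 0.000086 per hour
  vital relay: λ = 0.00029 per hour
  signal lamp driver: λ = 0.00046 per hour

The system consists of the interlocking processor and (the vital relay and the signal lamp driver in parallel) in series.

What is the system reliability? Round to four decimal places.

R(interlocking processor) = exp(−0.000086 × 720) = 0.939958
R(vital relay) = exp(−0.00029 × 720) = 0.811558
R(signal lamp driver) = exp(−0.00046 × 720) = 0.718062
Parallel (vital relay and signal lamp driver): 1 − (1 − 0.811558)(1 − 0.718062) = 0.946871
Series (interlocking processor and [0.946871]): 0.939958 × 0.946871 = 0.8900

0.8900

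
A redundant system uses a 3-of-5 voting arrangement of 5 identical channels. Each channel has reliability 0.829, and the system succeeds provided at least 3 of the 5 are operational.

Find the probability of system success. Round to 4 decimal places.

R = Σ_{i=3}^{5} C(5,i) p^i (1−p)^{5−i} with p = 0.829
C(5,3)·0.829^3·0.171^2 = 0.166593
C(5,4)·0.829^4·0.171^1 = 0.403817
C(5,5)·0.829^5·0.171^0 = 0.391537
Sum = 0.9619

0.9619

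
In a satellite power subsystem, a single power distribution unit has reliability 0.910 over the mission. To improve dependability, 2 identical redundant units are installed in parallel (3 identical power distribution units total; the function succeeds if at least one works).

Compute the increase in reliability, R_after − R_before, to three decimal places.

0.089

R_before = 0.910
R_after = 1 − (1 − 0.910)^3 = 0.999
ΔR = 0.999 − 0.910 = 0.089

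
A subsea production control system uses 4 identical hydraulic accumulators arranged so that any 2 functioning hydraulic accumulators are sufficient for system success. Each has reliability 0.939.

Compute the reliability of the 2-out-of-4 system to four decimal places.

0.9991

R = Σ_{i=2}^{4} C(4,i) p^i (1−p)^{4−i} with p = 0.939
C(4,2)·0.939^2·0.061^2 = 0.019685
C(4,3)·0.939^3·0.061^1 = 0.202016
C(4,4)·0.939^4·0.061^0 = 0.777432
Sum = 0.9991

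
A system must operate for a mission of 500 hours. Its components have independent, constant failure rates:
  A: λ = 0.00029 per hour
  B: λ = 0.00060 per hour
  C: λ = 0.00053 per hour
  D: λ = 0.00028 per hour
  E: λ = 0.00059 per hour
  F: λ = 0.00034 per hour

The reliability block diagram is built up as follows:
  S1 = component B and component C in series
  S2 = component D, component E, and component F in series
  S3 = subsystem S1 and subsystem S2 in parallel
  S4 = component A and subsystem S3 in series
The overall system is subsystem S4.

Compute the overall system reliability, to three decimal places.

R(A) = exp(−0.00029 × 500) = 0.86502
R(B) = exp(−0.00060 × 500) = 0.74082
R(C) = exp(−0.00053 × 500) = 0.76721
R(D) = exp(−0.00028 × 500) = 0.86936
R(E) = exp(−0.00059 × 500) = 0.74453
R(F) = exp(−0.00034 × 500) = 0.84366
Series (B and C): 0.74082 × 0.76721 = 0.56836
Series (D, E, and F): 0.86936 × 0.74453 × 0.84366 = 0.54607
Parallel ([0.56836] and [0.54607]): 1 − (1 − 0.56836)(1 − 0.54607) = 0.80407
Series (A and [0.80407]): 0.86502 × 0.80407 = 0.696

0.696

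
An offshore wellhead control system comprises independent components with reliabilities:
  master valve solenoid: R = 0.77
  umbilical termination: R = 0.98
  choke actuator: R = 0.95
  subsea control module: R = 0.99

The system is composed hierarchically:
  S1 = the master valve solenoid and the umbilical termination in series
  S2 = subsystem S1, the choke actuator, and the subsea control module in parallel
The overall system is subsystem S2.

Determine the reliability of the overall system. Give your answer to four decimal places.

0.9999

Series (master valve solenoid and umbilical termination): 0.770000 × 0.980000 = 0.754600
Parallel ([0.754600], choke actuator, and subsea control module): 1 − (1 − 0.754600)(1 − 0.950000)(1 − 0.990000) = 0.9999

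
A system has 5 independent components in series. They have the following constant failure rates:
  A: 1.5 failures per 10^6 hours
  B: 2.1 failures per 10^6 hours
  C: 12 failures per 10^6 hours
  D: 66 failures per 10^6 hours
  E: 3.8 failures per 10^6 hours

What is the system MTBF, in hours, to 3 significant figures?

11700

Series of exponential components: λ_sys = Σ λ_i
λ_sys = 0.0000015 + 0.0000021 + 0.000012 + 0.000066 + 0.0000038 = 8.5400e-05 /h
MTBF = 1 / λ_sys = 11700 h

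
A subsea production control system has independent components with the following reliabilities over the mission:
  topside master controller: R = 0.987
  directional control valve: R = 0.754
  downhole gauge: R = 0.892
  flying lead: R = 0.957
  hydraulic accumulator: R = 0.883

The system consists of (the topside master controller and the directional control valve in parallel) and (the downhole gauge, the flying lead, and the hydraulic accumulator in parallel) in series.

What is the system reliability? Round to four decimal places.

Parallel (topside master controller and directional control valve): 1 − (1 − 0.987000)(1 − 0.754000) = 0.996802
Parallel (downhole gauge, flying lead, and hydraulic accumulator): 1 − (1 − 0.892000)(1 − 0.957000)(1 − 0.883000) = 0.999457
Series ([0.996802] and [0.999457]): 0.996802 × 0.999457 = 0.9963

0.9963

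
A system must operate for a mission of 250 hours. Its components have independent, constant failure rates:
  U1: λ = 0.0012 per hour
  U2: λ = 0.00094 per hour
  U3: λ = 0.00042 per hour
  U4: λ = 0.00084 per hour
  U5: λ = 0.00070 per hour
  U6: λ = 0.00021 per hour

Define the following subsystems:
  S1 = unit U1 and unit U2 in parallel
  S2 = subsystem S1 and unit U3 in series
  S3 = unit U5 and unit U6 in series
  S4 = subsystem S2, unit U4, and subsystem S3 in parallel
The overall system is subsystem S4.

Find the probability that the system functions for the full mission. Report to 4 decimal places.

0.9943

R(U1) = exp(−0.0012 × 250) = 0.740818
R(U2) = exp(−0.00094 × 250) = 0.790571
R(U3) = exp(−0.00042 × 250) = 0.900325
R(U4) = exp(−0.00084 × 250) = 0.810584
R(U5) = exp(−0.00070 × 250) = 0.839457
R(U6) = exp(−0.00021 × 250) = 0.948854
Parallel (U1 and U2): 1 − (1 − 0.740818)(1 − 0.790571) = 0.945720
Series ([0.945720] and U3): 0.945720 × 0.900325 = 0.851455
Series (U5 and U6): 0.839457 × 0.948854 = 0.796522
Parallel ([0.851455], U4, and [0.796522]): 1 − (1 − 0.851455)(1 − 0.810584)(1 − 0.796522) = 0.9943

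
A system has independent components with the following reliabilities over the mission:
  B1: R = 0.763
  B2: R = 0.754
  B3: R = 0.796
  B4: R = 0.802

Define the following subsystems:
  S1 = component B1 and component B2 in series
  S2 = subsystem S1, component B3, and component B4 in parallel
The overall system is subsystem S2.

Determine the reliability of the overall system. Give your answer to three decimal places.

0.983

Series (B1 and B2): 0.76300 × 0.75400 = 0.57530
Parallel ([0.57530], B3, and B4): 1 − (1 − 0.57530)(1 − 0.79600)(1 − 0.80200) = 0.983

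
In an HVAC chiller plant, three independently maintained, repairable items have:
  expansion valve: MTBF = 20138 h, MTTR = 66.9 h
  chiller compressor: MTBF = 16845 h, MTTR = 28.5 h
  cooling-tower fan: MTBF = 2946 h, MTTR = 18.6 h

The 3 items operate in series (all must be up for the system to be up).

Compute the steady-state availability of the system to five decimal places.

0.98876

A(expansion valve) = MTBF/(MTBF+MTTR) = 20138/(20138+66.9) = 0.996689
A(chiller compressor) = MTBF/(MTBF+MTTR) = 16845/(16845+28.5) = 0.998311
A(cooling-tower fan) = MTBF/(MTBF+MTTR) = 2946/(2946+18.6) = 0.993726
Series availability: 0.996689 × 0.998311 × 0.993726 = 0.98876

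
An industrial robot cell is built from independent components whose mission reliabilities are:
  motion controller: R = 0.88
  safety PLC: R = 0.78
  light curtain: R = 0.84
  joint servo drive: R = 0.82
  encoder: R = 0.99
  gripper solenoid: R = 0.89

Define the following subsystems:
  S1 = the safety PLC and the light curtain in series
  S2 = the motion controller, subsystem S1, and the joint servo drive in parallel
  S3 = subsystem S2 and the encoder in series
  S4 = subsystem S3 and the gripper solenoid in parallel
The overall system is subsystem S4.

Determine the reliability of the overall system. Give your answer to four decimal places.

Series (safety PLC and light curtain): 0.780000 × 0.840000 = 0.655200
Parallel (motion controller, [0.655200], and joint servo drive): 1 − (1 − 0.880000)(1 − 0.655200)(1 − 0.820000) = 0.992552
Series ([0.992552] and encoder): 0.992552 × 0.990000 = 0.982626
Parallel ([0.982626] and gripper solenoid): 1 − (1 − 0.982626)(1 − 0.890000) = 0.9981

0.9981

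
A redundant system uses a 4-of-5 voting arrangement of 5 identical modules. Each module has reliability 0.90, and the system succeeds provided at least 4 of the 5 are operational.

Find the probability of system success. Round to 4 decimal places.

0.9185

R = Σ_{i=4}^{5} C(5,i) p^i (1−p)^{5−i} with p = 0.90
C(5,4)·0.90^4·0.10^1 = 0.328050
C(5,5)·0.90^5·0.10^0 = 0.590490
Sum = 0.9185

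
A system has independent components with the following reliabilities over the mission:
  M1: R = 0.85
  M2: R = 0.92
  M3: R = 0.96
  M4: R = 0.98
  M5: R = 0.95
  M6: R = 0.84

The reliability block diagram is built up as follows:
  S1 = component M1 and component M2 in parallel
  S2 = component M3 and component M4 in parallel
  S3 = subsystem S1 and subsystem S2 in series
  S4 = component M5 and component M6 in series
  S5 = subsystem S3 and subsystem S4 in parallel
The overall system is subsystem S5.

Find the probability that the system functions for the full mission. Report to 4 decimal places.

Parallel (M1 and M2): 1 − (1 − 0.850000)(1 − 0.920000) = 0.988000
Parallel (M3 and M4): 1 − (1 − 0.960000)(1 − 0.980000) = 0.999200
Series ([0.988000] and [0.999200]): 0.988000 × 0.999200 = 0.987210
Series (M5 and M6): 0.950000 × 0.840000 = 0.798000
Parallel ([0.987210] and [0.798000]): 1 − (1 − 0.987210)(1 − 0.798000) = 0.9974

0.9974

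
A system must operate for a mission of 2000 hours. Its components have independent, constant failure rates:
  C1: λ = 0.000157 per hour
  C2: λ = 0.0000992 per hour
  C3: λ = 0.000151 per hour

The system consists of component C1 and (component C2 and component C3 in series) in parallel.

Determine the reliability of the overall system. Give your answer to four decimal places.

0.8939

R(C1) = exp(−0.000157 × 2000) = 0.730519
R(C2) = exp(−0.0000992 × 2000) = 0.820042
R(C3) = exp(−0.000151 × 2000) = 0.739338
Series (C2 and C3): 0.820042 × 0.739338 = 0.606288
Parallel (C1 and [0.606288]): 1 − (1 − 0.730519)(1 − 0.606288) = 0.8939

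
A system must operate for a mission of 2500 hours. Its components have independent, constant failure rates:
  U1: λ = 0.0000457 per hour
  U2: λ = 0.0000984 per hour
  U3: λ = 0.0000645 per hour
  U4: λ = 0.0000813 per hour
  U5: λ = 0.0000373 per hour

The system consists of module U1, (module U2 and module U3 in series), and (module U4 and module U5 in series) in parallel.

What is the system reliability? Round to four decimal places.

R(U1) = exp(−0.0000457 × 2500) = 0.892035
R(U2) = exp(−0.0000984 × 2500) = 0.781922
R(U3) = exp(−0.0000645 × 2500) = 0.851079
R(U4) = exp(−0.0000813 × 2500) = 0.816074
R(U5) = exp(−0.0000373 × 2500) = 0.910966
Series (U2 and U3): 0.781922 × 0.851079 = 0.665477
Series (U4 and U5): 0.816074 × 0.910966 = 0.743416
Parallel (U1, [0.665477], and [0.743416]): 1 − (1 − 0.892035)(1 − 0.665477)(1 − 0.743416) = 0.9907

0.9907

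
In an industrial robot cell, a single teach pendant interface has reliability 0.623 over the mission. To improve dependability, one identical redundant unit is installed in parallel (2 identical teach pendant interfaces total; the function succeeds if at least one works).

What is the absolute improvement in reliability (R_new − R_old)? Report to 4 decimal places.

0.2349

R_before = 0.623
R_after = 1 − (1 − 0.623)^2 = 0.8579
ΔR = 0.8579 − 0.623 = 0.2349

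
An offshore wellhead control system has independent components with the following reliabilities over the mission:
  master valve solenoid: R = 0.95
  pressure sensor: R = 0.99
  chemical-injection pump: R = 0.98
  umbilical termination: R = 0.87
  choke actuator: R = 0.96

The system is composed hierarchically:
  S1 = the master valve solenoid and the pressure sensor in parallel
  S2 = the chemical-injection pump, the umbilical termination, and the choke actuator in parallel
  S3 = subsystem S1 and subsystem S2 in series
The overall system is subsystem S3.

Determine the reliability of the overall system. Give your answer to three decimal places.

Parallel (master valve solenoid and pressure sensor): 1 − (1 − 0.95000)(1 − 0.99000) = 0.99950
Parallel (chemical-injection pump, umbilical termination, and choke actuator): 1 − (1 − 0.98000)(1 − 0.87000)(1 − 0.96000) = 0.99990
Series ([0.99950] and [0.99990]): 0.99950 × 0.99990 = 0.999

0.999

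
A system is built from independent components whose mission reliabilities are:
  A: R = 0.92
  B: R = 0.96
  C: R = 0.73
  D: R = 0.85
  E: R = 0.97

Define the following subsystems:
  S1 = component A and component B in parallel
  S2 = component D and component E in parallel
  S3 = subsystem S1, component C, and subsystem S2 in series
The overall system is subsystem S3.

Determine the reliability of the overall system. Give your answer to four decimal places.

Parallel (A and B): 1 − (1 − 0.920000)(1 − 0.960000) = 0.996800
Parallel (D and E): 1 − (1 − 0.850000)(1 − 0.970000) = 0.995500
Series ([0.996800], C, and [0.995500]): 0.996800 × 0.730000 × 0.995500 = 0.7244

0.7244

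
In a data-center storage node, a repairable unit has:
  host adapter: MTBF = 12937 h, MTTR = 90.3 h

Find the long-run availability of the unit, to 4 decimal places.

0.9931

A(host adapter) = MTBF/(MTBF+MTTR) = 12937/(12937+90.3) = 0.9931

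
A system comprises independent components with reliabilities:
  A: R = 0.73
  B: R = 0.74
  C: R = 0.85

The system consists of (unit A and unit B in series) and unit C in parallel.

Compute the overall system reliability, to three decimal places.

Series (A and B): 0.73000 × 0.74000 = 0.54020
Parallel ([0.54020] and C): 1 − (1 − 0.54020)(1 − 0.85000) = 0.931

0.931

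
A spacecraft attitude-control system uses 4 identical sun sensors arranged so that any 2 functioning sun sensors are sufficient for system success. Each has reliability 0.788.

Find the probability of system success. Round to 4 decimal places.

0.9679

R = Σ_{i=2}^{4} C(4,i) p^i (1−p)^{4−i} with p = 0.788
C(4,2)·0.788^2·0.212^2 = 0.167446
C(4,3)·0.788^3·0.212^1 = 0.414930
C(4,4)·0.788^4·0.212^0 = 0.385571
Sum = 0.9679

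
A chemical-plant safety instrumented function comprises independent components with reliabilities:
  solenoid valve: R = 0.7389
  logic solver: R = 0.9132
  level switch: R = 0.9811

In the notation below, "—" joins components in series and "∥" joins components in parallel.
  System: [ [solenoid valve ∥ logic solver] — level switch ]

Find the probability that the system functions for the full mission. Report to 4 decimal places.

0.9589

Parallel (solenoid valve and logic solver): 1 − (1 − 0.738900)(1 − 0.913200) = 0.977337
Series ([0.977337] and level switch): 0.977337 × 0.981100 = 0.9589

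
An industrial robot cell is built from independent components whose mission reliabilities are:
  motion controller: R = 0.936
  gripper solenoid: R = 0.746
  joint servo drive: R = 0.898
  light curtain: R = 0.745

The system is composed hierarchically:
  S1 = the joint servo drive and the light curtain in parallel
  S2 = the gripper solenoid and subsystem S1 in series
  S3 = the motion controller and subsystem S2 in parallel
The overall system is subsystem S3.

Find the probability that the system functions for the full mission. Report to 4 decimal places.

Parallel (joint servo drive and light curtain): 1 − (1 − 0.898000)(1 − 0.745000) = 0.973990
Series (gripper solenoid and [0.973990]): 0.746000 × 0.973990 = 0.726597
Parallel (motion controller and [0.726597]): 1 − (1 − 0.936000)(1 − 0.726597) = 0.9825

0.9825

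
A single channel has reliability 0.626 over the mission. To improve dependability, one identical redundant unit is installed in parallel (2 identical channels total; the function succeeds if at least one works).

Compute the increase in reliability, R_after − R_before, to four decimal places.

R_before = 0.626
R_after = 1 − (1 − 0.626)^2 = 0.8601
ΔR = 0.8601 − 0.626 = 0.2341

0.2341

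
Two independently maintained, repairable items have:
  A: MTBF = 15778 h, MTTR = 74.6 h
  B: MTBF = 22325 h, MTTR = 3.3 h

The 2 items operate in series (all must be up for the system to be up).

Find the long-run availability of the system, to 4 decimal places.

0.9951

A(A) = MTBF/(MTBF+MTTR) = 15778/(15778+74.6) = 0.995294
A(B) = MTBF/(MTBF+MTTR) = 22325/(22325+3.3) = 0.999852
Series availability: 0.995294 × 0.999852 = 0.9951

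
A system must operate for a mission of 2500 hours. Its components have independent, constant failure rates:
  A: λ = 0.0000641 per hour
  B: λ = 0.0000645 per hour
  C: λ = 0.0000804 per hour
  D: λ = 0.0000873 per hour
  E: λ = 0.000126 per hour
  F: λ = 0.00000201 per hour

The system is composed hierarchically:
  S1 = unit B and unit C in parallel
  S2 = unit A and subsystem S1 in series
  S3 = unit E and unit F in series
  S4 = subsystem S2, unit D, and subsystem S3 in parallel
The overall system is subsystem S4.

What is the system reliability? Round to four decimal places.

R(A) = exp(−0.0000641 × 2500) = 0.851931
R(B) = exp(−0.0000645 × 2500) = 0.851079
R(C) = exp(−0.0000804 × 2500) = 0.817912
R(D) = exp(−0.0000873 × 2500) = 0.803924
R(E) = exp(−0.000126 × 2500) = 0.729789
R(F) = exp(−0.00000201 × 2500) = 0.994988
Parallel (B and C): 1 − (1 − 0.851079)(1 − 0.817912) = 0.972883
Series (A and [0.972883]): 0.851931 × 0.972883 = 0.828829
Series (E and F): 0.729789 × 0.994988 = 0.726131
Parallel ([0.828829], D, and [0.726131]): 1 − (1 − 0.828829)(1 − 0.803924)(1 − 0.726131) = 0.9908

0.9908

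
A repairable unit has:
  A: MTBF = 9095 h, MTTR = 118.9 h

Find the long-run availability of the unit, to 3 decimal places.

A(A) = MTBF/(MTBF+MTTR) = 9095/(9095+118.9) = 0.987

0.987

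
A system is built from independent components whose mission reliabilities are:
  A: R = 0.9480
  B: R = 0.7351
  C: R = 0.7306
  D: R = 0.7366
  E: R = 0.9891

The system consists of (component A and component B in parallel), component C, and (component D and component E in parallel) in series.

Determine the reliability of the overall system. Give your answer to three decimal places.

0.718

Parallel (A and B): 1 − (1 − 0.94800)(1 − 0.73510) = 0.98623
Parallel (D and E): 1 − (1 − 0.73660)(1 − 0.98910) = 0.99713
Series ([0.98623], C, and [0.99713]): 0.98623 × 0.73060 × 0.99713 = 0.718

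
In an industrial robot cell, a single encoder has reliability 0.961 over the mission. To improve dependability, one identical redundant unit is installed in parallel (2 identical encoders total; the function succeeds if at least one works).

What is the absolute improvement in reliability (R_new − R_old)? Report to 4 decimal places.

R_before = 0.961
R_after = 1 − (1 − 0.961)^2 = 0.9985
ΔR = 0.9985 − 0.961 = 0.0375

0.0375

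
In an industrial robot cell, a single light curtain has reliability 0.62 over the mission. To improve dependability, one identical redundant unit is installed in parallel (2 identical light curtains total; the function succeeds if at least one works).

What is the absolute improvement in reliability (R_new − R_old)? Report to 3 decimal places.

R_before = 0.62
R_after = 1 − (1 − 0.62)^2 = 0.856
ΔR = 0.856 − 0.62 = 0.236

0.236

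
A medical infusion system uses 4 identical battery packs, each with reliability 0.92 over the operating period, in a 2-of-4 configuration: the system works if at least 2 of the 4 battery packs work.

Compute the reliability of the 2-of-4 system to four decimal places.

R = Σ_{i=2}^{4} C(4,i) p^i (1−p)^{4−i} with p = 0.92
C(4,2)·0.92^2·0.08^2 = 0.032502
C(4,3)·0.92^3·0.08^1 = 0.249180
C(4,4)·0.92^4·0.08^0 = 0.716393
Sum = 0.9981

0.9981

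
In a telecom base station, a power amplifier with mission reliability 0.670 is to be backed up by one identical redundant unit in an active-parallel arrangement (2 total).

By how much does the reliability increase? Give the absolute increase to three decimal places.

R_before = 0.670
R_after = 1 − (1 − 0.670)^2 = 0.891
ΔR = 0.891 − 0.670 = 0.221

0.221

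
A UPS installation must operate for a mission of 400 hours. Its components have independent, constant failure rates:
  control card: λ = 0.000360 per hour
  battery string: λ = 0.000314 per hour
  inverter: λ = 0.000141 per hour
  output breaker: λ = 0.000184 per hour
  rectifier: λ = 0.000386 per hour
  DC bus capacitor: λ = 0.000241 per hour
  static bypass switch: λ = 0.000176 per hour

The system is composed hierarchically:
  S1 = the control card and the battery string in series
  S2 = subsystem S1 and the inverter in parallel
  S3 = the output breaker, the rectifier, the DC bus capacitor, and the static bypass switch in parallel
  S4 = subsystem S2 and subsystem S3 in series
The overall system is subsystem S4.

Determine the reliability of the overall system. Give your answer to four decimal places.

R(control card) = exp(−0.000360 × 400) = 0.865888
R(battery string) = exp(−0.000314 × 400) = 0.881968
R(inverter) = exp(−0.000141 × 400) = 0.945161
R(output breaker) = exp(−0.000184 × 400) = 0.929043
R(rectifier) = exp(−0.000386 × 400) = 0.856929
R(DC bus capacitor) = exp(−0.000241 × 400) = 0.908101
R(static bypass switch) = exp(−0.000176 × 400) = 0.932021
Series (control card and battery string): 0.865888 × 0.881968 = 0.763686
Parallel ([0.763686] and inverter): 1 − (1 − 0.763686)(1 − 0.945161) = 0.987041
Parallel (output breaker, rectifier, DC bus capacitor, and static bypass switch): 1 − (1 − 0.929043)(1 − 0.856929)(1 − 0.908101)(1 − 0.932021) = 0.999937
Series ([0.987041] and [0.999937]): 0.987041 × 0.999937 = 0.9870

0.9870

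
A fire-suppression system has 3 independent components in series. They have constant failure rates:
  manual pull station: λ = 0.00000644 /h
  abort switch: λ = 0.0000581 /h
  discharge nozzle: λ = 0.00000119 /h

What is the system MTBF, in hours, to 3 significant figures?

15200

Series of exponential components: λ_sys = Σ λ_i
λ_sys = 0.00000644 + 0.0000581 + 0.00000119 = 6.5730e-05 /h
MTBF = 1 / λ_sys = 15200 h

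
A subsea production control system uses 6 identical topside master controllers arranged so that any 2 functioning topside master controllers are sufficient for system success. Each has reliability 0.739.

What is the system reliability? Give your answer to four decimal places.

0.9943

R = Σ_{i=2}^{6} C(6,i) p^i (1−p)^{6−i} with p = 0.739
C(6,2)·0.739^2·0.261^4 = 0.038014
C(6,3)·0.739^3·0.261^3 = 0.143511
C(6,4)·0.739^4·0.261^2 = 0.304754
C(6,5)·0.739^5·0.261^1 = 0.345155
C(6,6)·0.739^6·0.261^0 = 0.162880
Sum = 0.9943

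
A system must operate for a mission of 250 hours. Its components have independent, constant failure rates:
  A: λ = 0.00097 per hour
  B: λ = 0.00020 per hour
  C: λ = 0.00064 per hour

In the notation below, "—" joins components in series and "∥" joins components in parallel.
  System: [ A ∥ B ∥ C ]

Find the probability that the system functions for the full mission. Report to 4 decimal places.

0.9984

R(A) = exp(−0.00097 × 250) = 0.784664
R(B) = exp(−0.00020 × 250) = 0.951229
R(C) = exp(−0.00064 × 250) = 0.852144
Parallel (A, B, and C): 1 − (1 − 0.784664)(1 − 0.951229)(1 − 0.852144) = 0.9984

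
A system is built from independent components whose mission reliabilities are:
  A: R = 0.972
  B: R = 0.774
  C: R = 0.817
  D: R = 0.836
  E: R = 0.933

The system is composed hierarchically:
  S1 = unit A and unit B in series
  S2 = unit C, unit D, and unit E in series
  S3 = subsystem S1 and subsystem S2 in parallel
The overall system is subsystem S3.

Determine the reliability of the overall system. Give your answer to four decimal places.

0.9102

Series (A and B): 0.972000 × 0.774000 = 0.752328
Series (C, D, and E): 0.817000 × 0.836000 × 0.933000 = 0.637250
Parallel ([0.752328] and [0.637250]): 1 − (1 − 0.752328)(1 − 0.637250) = 0.9102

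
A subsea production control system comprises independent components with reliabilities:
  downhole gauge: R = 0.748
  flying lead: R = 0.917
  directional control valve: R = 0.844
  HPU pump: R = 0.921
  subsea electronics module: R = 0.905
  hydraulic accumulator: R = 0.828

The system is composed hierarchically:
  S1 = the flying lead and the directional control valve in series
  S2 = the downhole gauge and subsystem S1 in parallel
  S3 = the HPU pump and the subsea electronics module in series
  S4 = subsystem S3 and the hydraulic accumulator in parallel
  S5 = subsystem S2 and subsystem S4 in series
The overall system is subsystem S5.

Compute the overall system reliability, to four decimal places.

0.9160

Series (flying lead and directional control valve): 0.917000 × 0.844000 = 0.773948
Parallel (downhole gauge and [0.773948]): 1 − (1 − 0.748000)(1 − 0.773948) = 0.943035
Series (HPU pump and subsea electronics module): 0.921000 × 0.905000 = 0.833505
Parallel ([0.833505] and hydraulic accumulator): 1 − (1 − 0.833505)(1 − 0.828000) = 0.971363
Series ([0.943035] and [0.971363]): 0.943035 × 0.971363 = 0.9160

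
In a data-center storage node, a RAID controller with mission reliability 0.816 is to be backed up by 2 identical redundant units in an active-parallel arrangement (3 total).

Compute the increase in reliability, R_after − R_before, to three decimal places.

R_before = 0.816
R_after = 1 − (1 − 0.816)^3 = 0.994
ΔR = 0.994 − 0.816 = 0.178

0.178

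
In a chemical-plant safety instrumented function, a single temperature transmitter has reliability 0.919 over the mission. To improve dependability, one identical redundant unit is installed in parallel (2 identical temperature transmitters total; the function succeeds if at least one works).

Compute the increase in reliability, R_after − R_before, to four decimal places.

R_before = 0.919
R_after = 1 − (1 − 0.919)^2 = 0.9934
ΔR = 0.9934 − 0.919 = 0.0744

0.0744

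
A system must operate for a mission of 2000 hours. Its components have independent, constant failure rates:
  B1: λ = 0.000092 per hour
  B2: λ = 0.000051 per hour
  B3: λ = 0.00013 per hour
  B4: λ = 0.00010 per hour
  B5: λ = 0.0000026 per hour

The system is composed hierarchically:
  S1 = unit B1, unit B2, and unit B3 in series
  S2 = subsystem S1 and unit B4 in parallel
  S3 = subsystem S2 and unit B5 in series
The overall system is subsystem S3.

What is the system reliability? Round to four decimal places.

0.9189

R(B1) = exp(−0.000092 × 2000) = 0.831936
R(B2) = exp(−0.000051 × 2000) = 0.903030
R(B3) = exp(−0.00013 × 2000) = 0.771052
R(B4) = exp(−0.00010 × 2000) = 0.818731
R(B5) = exp(−0.0000026 × 2000) = 0.994813
Series (B1, B2, and B3): 0.831936 × 0.903030 × 0.771052 = 0.579263
Parallel ([0.579263] and B4): 1 − (1 − 0.579263)(1 − 0.818731) = 0.923733
Series ([0.923733] and B5): 0.923733 × 0.994813 = 0.9189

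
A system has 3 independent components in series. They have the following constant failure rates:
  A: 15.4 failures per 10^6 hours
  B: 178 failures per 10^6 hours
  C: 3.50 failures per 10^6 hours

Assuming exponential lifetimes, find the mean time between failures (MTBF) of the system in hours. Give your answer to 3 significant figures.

5080

Series of exponential components: λ_sys = Σ λ_i
λ_sys = 0.0000154 + 0.000178 + 0.00000350 = 1.9690e-04 /h
MTBF = 1 / λ_sys = 5080 h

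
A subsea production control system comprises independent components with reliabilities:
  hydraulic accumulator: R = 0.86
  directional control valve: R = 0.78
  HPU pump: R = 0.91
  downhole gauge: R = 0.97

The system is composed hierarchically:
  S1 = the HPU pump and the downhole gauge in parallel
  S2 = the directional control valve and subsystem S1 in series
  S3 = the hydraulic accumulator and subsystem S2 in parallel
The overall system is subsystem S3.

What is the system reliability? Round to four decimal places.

0.9689

Parallel (HPU pump and downhole gauge): 1 − (1 − 0.910000)(1 − 0.970000) = 0.997300
Series (directional control valve and [0.997300]): 0.780000 × 0.997300 = 0.777894
Parallel (hydraulic accumulator and [0.777894]): 1 − (1 − 0.860000)(1 − 0.777894) = 0.9689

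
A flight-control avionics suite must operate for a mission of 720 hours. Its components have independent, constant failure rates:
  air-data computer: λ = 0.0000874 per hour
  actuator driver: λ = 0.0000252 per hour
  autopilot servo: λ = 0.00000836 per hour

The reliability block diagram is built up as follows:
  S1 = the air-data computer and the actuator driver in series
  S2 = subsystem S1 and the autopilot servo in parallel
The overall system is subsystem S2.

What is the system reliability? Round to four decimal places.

0.9995

R(air-data computer) = exp(−0.0000874 × 720) = 0.939011
R(actuator driver) = exp(−0.0000252 × 720) = 0.982020
R(autopilot servo) = exp(−0.00000836 × 720) = 0.993999
Series (air-data computer and actuator driver): 0.939011 × 0.982020 = 0.922128
Parallel ([0.922128] and autopilot servo): 1 − (1 − 0.922128)(1 − 0.993999) = 0.9995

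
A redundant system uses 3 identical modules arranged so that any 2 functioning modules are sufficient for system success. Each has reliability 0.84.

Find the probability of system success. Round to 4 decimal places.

0.9314

R = Σ_{i=2}^{3} C(3,i) p^i (1−p)^{3−i} with p = 0.84
C(3,2)·0.84^2·0.16^1 = 0.338688
C(3,3)·0.84^3·0.16^0 = 0.592704
Sum = 0.9314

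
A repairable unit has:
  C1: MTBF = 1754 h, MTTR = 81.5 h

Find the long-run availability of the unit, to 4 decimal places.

0.9556

A(C1) = MTBF/(MTBF+MTTR) = 1754/(1754+81.5) = 0.9556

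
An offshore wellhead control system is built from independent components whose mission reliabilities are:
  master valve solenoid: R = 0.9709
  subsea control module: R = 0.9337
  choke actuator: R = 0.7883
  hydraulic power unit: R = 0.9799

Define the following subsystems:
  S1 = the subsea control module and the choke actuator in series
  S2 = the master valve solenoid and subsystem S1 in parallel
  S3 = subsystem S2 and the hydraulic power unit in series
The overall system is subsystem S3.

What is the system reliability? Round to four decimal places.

0.9724

Series (subsea control module and choke actuator): 0.933700 × 0.788300 = 0.736036
Parallel (master valve solenoid and [0.736036]): 1 − (1 − 0.970900)(1 − 0.736036) = 0.992319
Series ([0.992319] and hydraulic power unit): 0.992319 × 0.979900 = 0.9724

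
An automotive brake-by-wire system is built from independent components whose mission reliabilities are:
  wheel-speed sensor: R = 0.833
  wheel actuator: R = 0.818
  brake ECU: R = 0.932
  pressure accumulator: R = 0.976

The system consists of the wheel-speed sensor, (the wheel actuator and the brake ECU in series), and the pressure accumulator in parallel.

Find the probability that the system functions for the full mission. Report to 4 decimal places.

0.9990

Series (wheel actuator and brake ECU): 0.818000 × 0.932000 = 0.762376
Parallel (wheel-speed sensor, [0.762376], and pressure accumulator): 1 − (1 − 0.833000)(1 − 0.762376)(1 − 0.976000) = 0.9990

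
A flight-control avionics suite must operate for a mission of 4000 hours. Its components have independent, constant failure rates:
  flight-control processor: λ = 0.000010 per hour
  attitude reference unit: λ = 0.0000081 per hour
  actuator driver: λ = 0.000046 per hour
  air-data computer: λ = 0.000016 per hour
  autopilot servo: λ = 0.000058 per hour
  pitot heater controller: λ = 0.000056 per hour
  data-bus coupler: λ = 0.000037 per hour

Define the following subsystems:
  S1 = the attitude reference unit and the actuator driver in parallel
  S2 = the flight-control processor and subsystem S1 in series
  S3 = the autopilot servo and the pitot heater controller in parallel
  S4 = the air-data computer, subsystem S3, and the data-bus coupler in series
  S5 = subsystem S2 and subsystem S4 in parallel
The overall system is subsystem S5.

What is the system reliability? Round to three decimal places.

R(flight-control processor) = exp(−0.000010 × 4000) = 0.96079
R(attitude reference unit) = exp(−0.0000081 × 4000) = 0.96812
R(actuator driver) = exp(−0.000046 × 4000) = 0.83194
R(air-data computer) = exp(−0.000016 × 4000) = 0.93800
R(autopilot servo) = exp(−0.000058 × 4000) = 0.79295
R(pitot heater controller) = exp(−0.000056 × 4000) = 0.79932
R(data-bus coupler) = exp(−0.000037 × 4000) = 0.86243
Parallel (attitude reference unit and actuator driver): 1 − (1 − 0.96812)(1 − 0.83194) = 0.99464
Series (flight-control processor and [0.99464]): 0.96079 × 0.99464 = 0.95564
Parallel (autopilot servo and pitot heater controller): 1 − (1 − 0.79295)(1 − 0.79932) = 0.95845
Series (air-data computer, [0.95845], and data-bus coupler): 0.93800 × 0.95845 × 0.86243 = 0.77535
Parallel ([0.95564] and [0.77535]): 1 − (1 − 0.95564)(1 − 0.77535) = 0.990

0.990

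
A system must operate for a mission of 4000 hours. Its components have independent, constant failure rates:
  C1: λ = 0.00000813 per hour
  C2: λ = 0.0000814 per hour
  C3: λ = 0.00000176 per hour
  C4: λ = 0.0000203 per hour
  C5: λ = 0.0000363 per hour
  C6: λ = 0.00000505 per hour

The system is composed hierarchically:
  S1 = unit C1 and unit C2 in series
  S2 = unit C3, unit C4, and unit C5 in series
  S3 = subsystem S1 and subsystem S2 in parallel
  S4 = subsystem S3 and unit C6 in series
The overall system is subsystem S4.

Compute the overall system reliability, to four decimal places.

0.9186

R(C1) = exp(−0.00000813 × 4000) = 0.968003
R(C2) = exp(−0.0000814 × 4000) = 0.722094
R(C3) = exp(−0.00000176 × 4000) = 0.992985
R(C4) = exp(−0.0000203 × 4000) = 0.922009
R(C5) = exp(−0.0000363 × 4000) = 0.864849
R(C6) = exp(−0.00000505 × 4000) = 0.980003
Series (C1 and C2): 0.968003 × 0.722094 = 0.698989
Series (C3, C4, and C5): 0.992985 × 0.922009 × 0.864849 = 0.791805
Parallel ([0.698989] and [0.791805]): 1 − (1 − 0.698989)(1 − 0.791805) = 0.937331
Series ([0.937331] and C6): 0.937331 × 0.980003 = 0.9186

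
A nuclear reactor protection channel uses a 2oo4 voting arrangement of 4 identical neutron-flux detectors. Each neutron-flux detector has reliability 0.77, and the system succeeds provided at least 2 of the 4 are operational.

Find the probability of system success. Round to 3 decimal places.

R = Σ_{i=2}^{4} C(4,i) p^i (1−p)^{4−i} with p = 0.77
C(4,2)·0.77^2·0.23^2 = 0.18819
C(4,3)·0.77^3·0.23^1 = 0.42001
C(4,4)·0.77^4·0.23^0 = 0.35153
Sum = 0.960

0.960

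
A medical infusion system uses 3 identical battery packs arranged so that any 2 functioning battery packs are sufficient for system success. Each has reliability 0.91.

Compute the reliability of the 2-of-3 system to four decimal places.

0.9772

R = Σ_{i=2}^{3} C(3,i) p^i (1−p)^{3−i} with p = 0.91
C(3,2)·0.91^2·0.09^1 = 0.223587
C(3,3)·0.91^3·0.09^0 = 0.753571
Sum = 0.9772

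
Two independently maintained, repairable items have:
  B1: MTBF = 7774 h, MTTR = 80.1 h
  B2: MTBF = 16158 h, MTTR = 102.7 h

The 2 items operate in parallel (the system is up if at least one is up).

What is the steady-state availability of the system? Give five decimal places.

0.99994

A(B1) = MTBF/(MTBF+MTTR) = 7774/(7774+80.1) = 0.989802
A(B2) = MTBF/(MTBF+MTTR) = 16158/(16158+102.7) = 0.993684
Parallel availability: 1 − (1 − 0.989802)(1 − 0.993684) = 0.99994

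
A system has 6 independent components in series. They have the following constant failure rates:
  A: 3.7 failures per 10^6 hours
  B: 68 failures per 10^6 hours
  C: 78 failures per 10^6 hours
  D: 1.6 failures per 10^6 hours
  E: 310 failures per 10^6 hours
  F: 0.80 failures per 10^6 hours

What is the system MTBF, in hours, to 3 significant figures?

2160

Series of exponential components: λ_sys = Σ λ_i
λ_sys = 0.0000037 + 0.000068 + 0.000078 + 0.0000016 + 0.00031 + 0.00000080 = 4.6210e-04 /h
MTBF = 1 / λ_sys = 2160 h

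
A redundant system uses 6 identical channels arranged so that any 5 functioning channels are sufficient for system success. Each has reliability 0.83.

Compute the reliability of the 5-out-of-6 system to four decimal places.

R = Σ_{i=5}^{6} C(6,i) p^i (1−p)^{6−i} with p = 0.83
C(6,5)·0.83^5·0.17^1 = 0.401782
C(6,6)·0.83^6·0.17^0 = 0.326940
Sum = 0.7287

0.7287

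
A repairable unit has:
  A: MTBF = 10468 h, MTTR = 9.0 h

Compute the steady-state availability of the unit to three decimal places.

A(A) = MTBF/(MTBF+MTTR) = 10468/(10468+9.0) = 0.999

0.999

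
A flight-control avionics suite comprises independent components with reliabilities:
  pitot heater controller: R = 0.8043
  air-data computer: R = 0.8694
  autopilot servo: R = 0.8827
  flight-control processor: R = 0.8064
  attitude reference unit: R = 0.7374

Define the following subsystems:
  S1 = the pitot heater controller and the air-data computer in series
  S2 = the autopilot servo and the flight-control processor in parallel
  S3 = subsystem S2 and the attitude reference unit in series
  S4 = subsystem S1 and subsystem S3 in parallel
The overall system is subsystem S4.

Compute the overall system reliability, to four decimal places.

0.9160

Series (pitot heater controller and air-data computer): 0.804300 × 0.869400 = 0.699258
Parallel (autopilot servo and flight-control processor): 1 − (1 − 0.882700)(1 − 0.806400) = 0.977291
Series ([0.977291] and attitude reference unit): 0.977291 × 0.737400 = 0.720654
Parallel ([0.699258] and [0.720654]): 1 − (1 − 0.699258)(1 − 0.720654) = 0.9160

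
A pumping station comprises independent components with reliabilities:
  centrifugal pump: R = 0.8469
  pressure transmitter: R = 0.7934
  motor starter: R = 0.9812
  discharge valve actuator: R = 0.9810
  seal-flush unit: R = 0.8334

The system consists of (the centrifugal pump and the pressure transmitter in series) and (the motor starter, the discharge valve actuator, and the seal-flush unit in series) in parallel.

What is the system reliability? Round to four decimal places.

Series (centrifugal pump and pressure transmitter): 0.846900 × 0.793400 = 0.671930
Series (motor starter, discharge valve actuator, and seal-flush unit): 0.981200 × 0.981000 × 0.833400 = 0.802195
Parallel ([0.671930] and [0.802195]): 1 − (1 − 0.671930)(1 − 0.802195) = 0.9351

0.9351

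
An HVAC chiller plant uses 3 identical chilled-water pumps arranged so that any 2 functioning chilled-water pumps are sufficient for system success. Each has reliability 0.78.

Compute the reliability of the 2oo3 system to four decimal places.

0.8761

R = Σ_{i=2}^{3} C(3,i) p^i (1−p)^{3−i} with p = 0.78
C(3,2)·0.78^2·0.22^1 = 0.401544
C(3,3)·0.78^3·0.22^0 = 0.474552
Sum = 0.8761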